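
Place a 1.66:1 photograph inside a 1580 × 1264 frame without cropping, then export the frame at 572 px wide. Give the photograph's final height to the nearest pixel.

At 1580×1264 the photograph is width-limited, so height = 1580 / 1.660 ≈ 951.81 px.
The frame scales by 572/1580 = 0.3620; 951.81 × 0.3620 ≈ 344.58 px.

345 px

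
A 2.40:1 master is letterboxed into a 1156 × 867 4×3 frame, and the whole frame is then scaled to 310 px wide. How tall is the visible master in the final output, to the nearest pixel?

In the 1156×867 frame the master fills the width: height = 1156 / 2.400 ≈ 481.67 px.
Scaling 1156 → 310 is ×0.2682, so the height becomes 481.67 × 0.2682 ≈ 129.17 px.

129 px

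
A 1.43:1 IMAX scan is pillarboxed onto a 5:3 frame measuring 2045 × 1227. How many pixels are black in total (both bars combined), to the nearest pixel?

1.43:1 IMAX (1.430) < 5:3 (1.667), so the scan fills the height.
Content width = 1227 × 1.430 ≈ 1754.6100 px.
Black = 2045 − 1754.6100 = 290.3900 px.
That's 290.3900 × 1227 ≈ 356309 black pixels.

356309 pixels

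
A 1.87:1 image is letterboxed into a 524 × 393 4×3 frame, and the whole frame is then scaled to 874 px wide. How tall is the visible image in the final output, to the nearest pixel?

At 524×393 the image is width-limited, so height = 524 / 1.870 ≈ 280.21 px.
Resizing to 874 px wide multiplies everything by 1.6679: 280.21 → 467.38 px.

467 px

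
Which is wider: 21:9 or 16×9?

21:9 = 2.333 and 16×9 = 1.778; 2.333 > 1.778.

21:9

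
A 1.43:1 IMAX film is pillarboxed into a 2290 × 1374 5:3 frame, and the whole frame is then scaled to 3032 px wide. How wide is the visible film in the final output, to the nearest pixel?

2601 px

In the 2290×1374 frame the film fills the height: width = 1374 × 1.430 ≈ 1964.82 px.
The frame scales by 3032/2290 = 1.3240; 1964.82 × 1.3240 ≈ 2601.46 px.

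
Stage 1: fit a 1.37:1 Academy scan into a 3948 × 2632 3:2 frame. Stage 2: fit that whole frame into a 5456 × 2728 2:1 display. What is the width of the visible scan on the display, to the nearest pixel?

First fit — 1.37:1 Academy into 3948×2632 spans the height: 3605.84 × 2632.00.
3:2 in 5456×2728: fills the height, so the intermediate becomes 4092.00 × 2728.00 — a scale of ×1.0365.
Applying the same ×1.0365: 3605.84 → 3737.36.

3737 px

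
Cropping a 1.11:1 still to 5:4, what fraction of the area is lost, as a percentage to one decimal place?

Going from 1.11:1 to 5:4 means cutting height while keeping width.
Area ratio = (1.110)/(1.250) = 88.80%; the remaining 11.20% is cropped out.

11.2%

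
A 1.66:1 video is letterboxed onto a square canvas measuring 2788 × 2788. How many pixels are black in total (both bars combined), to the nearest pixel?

1.66:1 is wider than square, so it spans the full width.
Content height = 2788 / 1.660 ≈ 1679.5181 px.
2788 − 1679.5181 = 1108.4819 px of bars.
Across the 2788-px span: 1108.4819 × 2788 ≈ 3090448 px.

3090448 pixels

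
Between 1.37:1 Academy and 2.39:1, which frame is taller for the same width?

1.37:1 Academy

1.37 and 2.39; 2.39 > 1.37. The smaller width-to-height ratio is the taller frame.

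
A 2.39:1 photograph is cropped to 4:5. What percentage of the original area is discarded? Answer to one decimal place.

66.5%

Going from 2.39:1 to 4:5 means cutting width while keeping height.
Area ratio = (0.800)/(2.390) = 33.47%; the remaining 66.53% is cropped out.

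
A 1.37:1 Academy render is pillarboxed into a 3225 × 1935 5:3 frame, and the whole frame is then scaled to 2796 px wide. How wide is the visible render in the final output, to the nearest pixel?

At 3225×1935 the render is height-limited, so width = 1935 × 1.370 ≈ 2650.95 px.
Scaling 3225 → 2796 is ×0.8670, so the width becomes 2650.95 × 0.8670 ≈ 2298.31 px.

2298 px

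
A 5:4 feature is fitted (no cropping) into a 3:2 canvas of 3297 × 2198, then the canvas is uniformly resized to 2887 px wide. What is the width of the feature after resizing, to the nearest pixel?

2406 px

Fitted into 3297×2198, the feature spans the height; its width is 2198 × 5/4 ≈ 2747.50 px.
The frame scales by 2887/3297 = 0.8756; 2747.50 × 0.8756 ≈ 2405.83 px.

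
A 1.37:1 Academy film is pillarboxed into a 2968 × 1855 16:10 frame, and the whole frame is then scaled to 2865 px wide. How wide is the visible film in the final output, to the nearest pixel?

2453 px

In the 2968×1855 frame the film fills the height: width = 1855 × 1.370 ≈ 2541.35 px.
The frame scales by 2865/2968 = 0.9653; 2541.35 × 0.9653 ≈ 2453.16 px.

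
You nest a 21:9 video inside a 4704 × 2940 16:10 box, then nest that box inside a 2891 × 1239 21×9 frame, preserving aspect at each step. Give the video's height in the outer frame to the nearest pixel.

850 px

21:9 in 4704×2940: fills the width, so the video is 4704.00 × 2016.00.
The 16:10 canvas is height-limited in 2891×1239, giving 1982.40 × 1239.00; scale factor 0.4214.
So the video's height is 2016.00 × 0.4214 ≈ 849.60.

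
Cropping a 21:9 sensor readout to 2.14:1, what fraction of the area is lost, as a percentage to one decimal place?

8.3%

Going from 21:9 to 2.14:1 means cutting width while keeping height.
Fraction kept = (2.140)/(2.333) ≈ 91.71%, so 8.29% is lost.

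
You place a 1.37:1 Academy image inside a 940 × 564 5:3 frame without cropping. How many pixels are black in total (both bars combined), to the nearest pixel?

1.37:1 Academy (1.370) < 5:3 (1.667), so the image fills the height.
Content width = 564 × 1.370 ≈ 772.6800 px.
940 − 772.6800 = 167.3200 px of bars.
Bar area = 167.3200 × 564 ≈ 94368 px.

94368 pixels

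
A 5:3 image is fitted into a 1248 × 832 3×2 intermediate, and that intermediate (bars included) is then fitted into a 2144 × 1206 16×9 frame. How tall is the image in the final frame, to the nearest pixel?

1085 px

First fit — 5:3 into 1248×832 spans the width: 1248.00 × 748.80.
Second fit — the 3×2 canvas into 2144×1206 spans the height: 1809.00 × 1206.00 (×1.4495 from 1248×832).
Applying the same ×1.4495: 748.80 → 1085.40.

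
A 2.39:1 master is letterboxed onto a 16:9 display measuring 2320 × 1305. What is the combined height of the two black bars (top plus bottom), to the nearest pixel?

334 px

Since 2.390 > 1.778, the master is width-limited.
That makes the image 970.71 px tall (2320 / 2.390).
Black = 1305 − 970.71 = 334.29 px.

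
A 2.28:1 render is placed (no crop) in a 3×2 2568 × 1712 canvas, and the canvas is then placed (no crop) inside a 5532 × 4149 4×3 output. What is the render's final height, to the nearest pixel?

2426 px

Inside the 2568×1712 canvas the render is width-limited at 2568.00 × 1126.32.
The 3×2 canvas is width-limited in 5532×4149, giving 5532.00 × 3688.00; scale factor 2.1542.
So the render's height is 1126.32 × 2.1542 ≈ 2426.32.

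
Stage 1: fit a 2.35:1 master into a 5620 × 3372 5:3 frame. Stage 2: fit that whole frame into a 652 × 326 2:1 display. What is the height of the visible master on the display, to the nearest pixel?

Inside the 5620×3372 canvas the master is width-limited at 5620.00 × 2391.49.
The 5:3 canvas is height-limited in 652×326, giving 543.33 × 326.00; scale factor 0.0967.
Applying the same ×0.0967: 2391.49 → 231.21.

231 px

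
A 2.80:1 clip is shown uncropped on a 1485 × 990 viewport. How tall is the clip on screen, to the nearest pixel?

530 px

Since 2.800 > 1.500, the clip is width-limited.
The clip is 1485 / 2.800 ≈ 530.36 px tall.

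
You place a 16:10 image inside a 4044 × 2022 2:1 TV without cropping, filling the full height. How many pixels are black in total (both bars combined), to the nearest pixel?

1635394 pixels

Content width = 2022 × 16/10 ≈ 3235.2000 px.
Black = 4044 − 3235.2000 = 808.8000 px.
Bar area = 808.8000 × 2022 ≈ 1635394 px.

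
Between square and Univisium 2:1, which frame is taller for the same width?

square

square = 1 and Univisium 2:1 = 2; 2 > 1. The smaller width-to-height ratio is the taller frame.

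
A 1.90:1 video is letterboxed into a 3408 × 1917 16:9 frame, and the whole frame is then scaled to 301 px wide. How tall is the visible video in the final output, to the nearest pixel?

158 px

In the 3408×1917 frame the video fills the width: height = 3408 / 1.900 ≈ 1793.68 px.
The frame scales by 301/3408 = 0.0883; 1793.68 × 0.0883 ≈ 158.42 px.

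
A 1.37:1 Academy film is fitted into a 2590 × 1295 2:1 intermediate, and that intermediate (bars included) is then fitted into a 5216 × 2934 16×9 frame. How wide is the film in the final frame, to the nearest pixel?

1.37:1 Academy in 2590×1295: fills the height, so the film is 1774.15 × 1295.00.
Second fit — the 2:1 canvas into 5216×2934 spans the width: 5216.00 × 2608.00 (×2.0139 from 2590×1295).
The film scales with it: width 1774.15 × 2.0139 ≈ 3572.96.

3573 px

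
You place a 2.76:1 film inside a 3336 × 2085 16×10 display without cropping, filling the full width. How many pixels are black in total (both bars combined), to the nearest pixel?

2923351 pixels

The film is 3336 / 2.760 ≈ 1208.6957 px tall.
Black = 2085 − 1208.6957 = 876.3043 px.
That's 876.3043 × 3336 ≈ 2923351 black pixels.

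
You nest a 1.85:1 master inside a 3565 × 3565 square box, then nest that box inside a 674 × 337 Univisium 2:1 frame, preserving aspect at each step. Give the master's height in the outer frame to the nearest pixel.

Inside the 3565×3565 canvas the master is width-limited at 3565.00 × 1927.03.
The square canvas is height-limited in 674×337, giving 337.00 × 337.00; scale factor 0.0945.
Applying the same ×0.0945: 1927.03 → 182.16.

182 px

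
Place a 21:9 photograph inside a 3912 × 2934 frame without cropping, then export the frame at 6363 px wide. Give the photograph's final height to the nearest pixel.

2727 px

Fitted into 3912×2934, the photograph spans the width; its height is 3912 × 9/21 ≈ 1676.57 px.
Scaling 3912 → 6363 is ×1.6265, so the height becomes 1676.57 × 1.6265 ≈ 2727.00 px.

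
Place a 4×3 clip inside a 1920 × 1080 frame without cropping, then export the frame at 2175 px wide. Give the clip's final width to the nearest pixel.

1631 px

In the 1920×1080 frame the clip fills the height: width = 1080 × 4/3 ≈ 1440.00 px.
Scaling 1920 → 2175 is ×1.1328, so the width becomes 1440.00 × 1.1328 ≈ 1631.25 px.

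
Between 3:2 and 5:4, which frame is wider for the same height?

3:2

3:2 = 1.5 and 5:4 = 1.25; 1.5 > 1.25.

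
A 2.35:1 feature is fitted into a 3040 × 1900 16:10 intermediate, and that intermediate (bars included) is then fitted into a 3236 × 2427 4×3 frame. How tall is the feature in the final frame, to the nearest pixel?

1377 px

First fit — 2.35:1 into 3040×1900 spans the width: 3040.00 × 1293.62.
16:10 in 3236×2427: fills the width, so the intermediate becomes 3236.00 × 2022.50 — a scale of ×1.0645.
Applying the same ×1.0645: 1293.62 → 1377.02.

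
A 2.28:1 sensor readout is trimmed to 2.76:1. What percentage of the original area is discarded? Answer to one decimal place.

2.76:1 is wider than 2.28:1, so the crop keeps the full width and trims the height.
Area ratio = (2.280)/(2.760) = 82.61%; the remaining 17.39% is cropped out.

17.4%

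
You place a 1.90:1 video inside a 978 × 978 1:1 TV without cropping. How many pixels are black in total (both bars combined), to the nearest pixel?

453071 pixels

1.90:1 (1.900) > 1:1 (1.000), so the video fills the width.
Content height = 978 / 1.900 ≈ 514.7368 px.
978 − 514.7368 = 463.2632 px of bars.
Across the 978-px span: 463.2632 × 978 ≈ 453071 px.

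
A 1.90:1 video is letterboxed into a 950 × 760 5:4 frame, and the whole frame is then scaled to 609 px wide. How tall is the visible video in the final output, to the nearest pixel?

321 px

In the 950×760 frame the video fills the width: height = 950 / 1.900 ≈ 500.00 px.
Scaling 950 → 609 is ×0.6411, so the height becomes 500.00 × 0.6411 ≈ 320.53 px.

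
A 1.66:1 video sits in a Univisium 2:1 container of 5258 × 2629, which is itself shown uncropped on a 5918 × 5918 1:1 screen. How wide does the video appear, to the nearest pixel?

1.66:1 in 5258×2629: fills the height, so the video is 4364.14 × 2629.00.
Univisium 2:1 in 5918×5918: fills the width, so the intermediate becomes 5918.00 × 2959.00 — a scale of ×1.1255.
The video scales with it: width 4364.14 × 1.1255 ≈ 4911.94.

4912 px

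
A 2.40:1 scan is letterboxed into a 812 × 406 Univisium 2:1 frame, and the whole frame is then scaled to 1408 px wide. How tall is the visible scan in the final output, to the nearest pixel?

587 px

At 812×406 the scan is width-limited, so height = 812 / 2.400 ≈ 338.33 px.
The frame scales by 1408/812 = 1.7340; 338.33 × 1.7340 ≈ 586.67 px.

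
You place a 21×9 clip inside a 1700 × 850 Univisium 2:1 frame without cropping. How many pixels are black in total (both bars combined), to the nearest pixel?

206429 pixels

Since 2.333 > 2.000, the clip is width-limited.
The clip is 1700 × 9/21 ≈ 728.5714 px tall.
Leftover height: 850 − 728.5714 = 121.4286 px.
Bar area = 121.4286 × 1700 ≈ 206429 px.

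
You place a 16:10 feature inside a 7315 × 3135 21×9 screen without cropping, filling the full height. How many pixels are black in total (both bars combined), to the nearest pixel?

7207365 pixels

The feature is 3135 × 16/10 ≈ 5016.0000 px wide.
Leftover width: 7315 − 5016.0000 = 2299.0000 px.
Bar area = 2299.0000 × 3135 ≈ 7207365 px.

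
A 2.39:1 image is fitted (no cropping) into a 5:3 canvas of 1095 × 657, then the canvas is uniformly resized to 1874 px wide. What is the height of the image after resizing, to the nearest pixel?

Fitted into 1095×657, the image spans the width; its height is 1095 / 2.390 ≈ 458.16 px.
Resizing to 1874 px wide multiplies everything by 1.7114: 458.16 → 784.10 px.

784 px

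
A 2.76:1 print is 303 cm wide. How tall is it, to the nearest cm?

110 cm

At 2.76:1, 303 / 2.760 ≈ 109.78.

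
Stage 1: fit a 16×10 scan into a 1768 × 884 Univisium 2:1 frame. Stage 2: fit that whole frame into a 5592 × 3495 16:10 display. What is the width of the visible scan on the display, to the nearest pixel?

4474 px

First fit — 16×10 into 1768×884 spans the height: 1414.40 × 884.00.
Univisium 2:1 in 5592×3495: fills the width, so the intermediate becomes 5592.00 × 2796.00 — a scale of ×3.1629.
The scan scales with it: width 1414.40 × 3.1629 ≈ 4473.60.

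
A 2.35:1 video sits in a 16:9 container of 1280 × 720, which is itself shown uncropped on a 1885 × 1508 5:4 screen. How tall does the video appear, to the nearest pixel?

802 px

First fit — 2.35:1 into 1280×720 spans the width: 1280.00 × 544.68.
Second fit — the 16:9 canvas into 1885×1508 spans the width: 1885.00 × 1060.31 (×1.4727 from 1280×720).
Applying the same ×1.4727: 544.68 → 802.13.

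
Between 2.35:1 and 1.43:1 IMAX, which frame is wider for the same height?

2.35 and 1.43; 2.35 > 1.43.

2.35:1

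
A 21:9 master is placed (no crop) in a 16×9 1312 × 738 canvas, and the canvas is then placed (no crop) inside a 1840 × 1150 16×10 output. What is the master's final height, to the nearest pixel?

789 px

First fit — 21:9 into 1312×738 spans the width: 1312.00 × 562.29.
The 16×9 canvas is width-limited in 1840×1150, giving 1840.00 × 1035.00; scale factor 1.4024.
So the master's height is 562.29 × 1.4024 ≈ 788.57.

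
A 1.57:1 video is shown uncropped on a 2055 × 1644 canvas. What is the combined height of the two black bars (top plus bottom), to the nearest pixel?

335 px

1.57:1 is wider than 5:4, so it spans the full width.
Content height = 2055 / 1.570 ≈ 1308.92 px.
Black = 1644 − 1308.92 = 335.08 px.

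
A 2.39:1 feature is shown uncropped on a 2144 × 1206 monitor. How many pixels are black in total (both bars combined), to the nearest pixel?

662343 pixels

2.39:1 is wider than 16:9, so it spans the full width.
Content height = 2144 / 2.390 ≈ 897.0711 px.
Black = 1206 − 897.0711 = 308.9289 px.
Across the 2144-px span: 308.9289 × 2144 ≈ 662343 px.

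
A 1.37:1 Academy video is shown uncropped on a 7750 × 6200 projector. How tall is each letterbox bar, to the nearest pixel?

Since 1.370 > 1.250, the video is width-limited.
The video is 7750 / 1.370 ≈ 5656.93 px tall.
6200 − 5656.93 = 543.07 px of bars (271.53 each).

272 px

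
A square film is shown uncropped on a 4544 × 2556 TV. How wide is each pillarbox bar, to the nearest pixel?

994 px

square is narrower than 16×9, so it spans the full height.
The film is 2556 × 1/1 ≈ 2556.00 px wide.
4544 − 2556.00 = 1988.00 px of bars (994.00 each).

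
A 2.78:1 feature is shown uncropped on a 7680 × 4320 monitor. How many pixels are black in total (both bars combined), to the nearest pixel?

2.78:1 is wider than 16:9, so it spans the full width.
That makes the image 2762.5899 px tall (7680 / 2.780).
4320 − 2762.5899 = 1557.4101 px of bars.
Across the 7680-px span: 1557.4101 × 7680 ≈ 11960909 px.

11960909 pixels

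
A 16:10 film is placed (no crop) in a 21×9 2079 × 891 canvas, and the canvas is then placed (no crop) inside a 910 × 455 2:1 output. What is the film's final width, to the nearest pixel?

First fit — 16:10 into 2079×891 spans the height: 1425.60 × 891.00.
The 21×9 canvas is width-limited in 910×455, giving 910.00 × 390.00; scale factor 0.4377.
Applying the same ×0.4377: 1425.60 → 624.00.

624 px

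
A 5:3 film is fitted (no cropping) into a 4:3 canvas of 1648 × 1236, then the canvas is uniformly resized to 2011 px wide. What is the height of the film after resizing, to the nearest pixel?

1207 px

Fitted into 1648×1236, the film spans the width; its height is 1648 × 3/5 ≈ 988.80 px.
The frame scales by 2011/1648 = 1.2203; 988.80 × 1.2203 ≈ 1206.60 px.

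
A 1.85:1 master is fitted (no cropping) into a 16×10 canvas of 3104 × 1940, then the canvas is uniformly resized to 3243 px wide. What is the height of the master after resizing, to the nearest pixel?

Fitted into 3104×1940, the master spans the width; its height is 3104 / 1.850 ≈ 1677.84 px.
The frame scales by 3243/3104 = 1.0448; 1677.84 × 1.0448 ≈ 1752.97 px.

1753 px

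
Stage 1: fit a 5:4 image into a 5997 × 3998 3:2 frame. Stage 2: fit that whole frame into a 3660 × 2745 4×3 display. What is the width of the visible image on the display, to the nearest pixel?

5:4 in 5997×3998: fills the height, so the image is 4997.50 × 3998.00.
The 3:2 canvas is width-limited in 3660×2745, giving 3660.00 × 2440.00; scale factor 0.6103.
Applying the same ×0.6103: 4997.50 → 3050.00.

3050 px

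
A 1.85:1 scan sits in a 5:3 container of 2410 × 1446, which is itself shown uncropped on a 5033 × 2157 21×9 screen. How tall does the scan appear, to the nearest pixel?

1943 px

Inside the 2410×1446 canvas the scan is width-limited at 2410.00 × 1302.70.
Second fit — the 5:3 canvas into 5033×2157 spans the height: 3595.00 × 2157.00 (×1.4917 from 2410×1446).
The scan scales with it: height 1302.70 × 1.4917 ≈ 1943.24.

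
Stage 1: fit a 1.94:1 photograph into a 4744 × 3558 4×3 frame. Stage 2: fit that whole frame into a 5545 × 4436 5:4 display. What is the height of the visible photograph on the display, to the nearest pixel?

2858 px

First fit — 1.94:1 into 4744×3558 spans the width: 4744.00 × 2445.36.
4×3 in 5545×4436: fills the width, so the intermediate becomes 5545.00 × 4158.75 — a scale of ×1.1688.
Applying the same ×1.1688: 2445.36 → 2858.25.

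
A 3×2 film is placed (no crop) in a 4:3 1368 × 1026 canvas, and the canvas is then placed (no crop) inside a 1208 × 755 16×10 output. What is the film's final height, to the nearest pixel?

3×2 in 1368×1026: fills the width, so the film is 1368.00 × 912.00.
The 4:3 canvas is height-limited in 1208×755, giving 1006.67 × 755.00; scale factor 0.7359.
So the film's height is 912.00 × 0.7359 ≈ 671.11.

671 px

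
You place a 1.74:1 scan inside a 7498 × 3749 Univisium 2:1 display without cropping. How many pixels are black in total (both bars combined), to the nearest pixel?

Since 1.740 < 2.000, the scan is height-limited.
That makes the image 6523.2600 px wide (3749 × 1.740).
Black = 7498 − 6523.2600 = 974.7400 px.
Bar area = 974.7400 × 3749 ≈ 3654300 px.

3654300 pixels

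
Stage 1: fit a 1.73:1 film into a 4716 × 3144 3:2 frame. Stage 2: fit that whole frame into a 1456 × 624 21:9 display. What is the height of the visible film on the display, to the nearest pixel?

Inside the 4716×3144 canvas the film is width-limited at 4716.00 × 2726.01.
The 3:2 canvas is height-limited in 1456×624, giving 936.00 × 624.00; scale factor 0.1985.
So the film's height is 2726.01 × 0.1985 ≈ 541.04.

541 px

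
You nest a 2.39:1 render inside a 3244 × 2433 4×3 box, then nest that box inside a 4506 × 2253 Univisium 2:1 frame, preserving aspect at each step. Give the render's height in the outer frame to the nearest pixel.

2.39:1 in 3244×2433: fills the width, so the render is 3244.00 × 1357.32.
4×3 in 4506×2253: fills the height, so the intermediate becomes 3004.00 × 2253.00 — a scale of ×0.9260.
So the render's height is 1357.32 × 0.9260 ≈ 1256.90.

1257 px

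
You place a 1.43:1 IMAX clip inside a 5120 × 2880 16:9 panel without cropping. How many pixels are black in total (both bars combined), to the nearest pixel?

Since 1.430 < 1.778, the clip is height-limited.
The clip is 2880 × 1.430 ≈ 4118.4000 px wide.
Black = 5120 − 4118.4000 = 1001.6000 px.
That's 1001.6000 × 2880 ≈ 2884608 black pixels.

2884608 pixels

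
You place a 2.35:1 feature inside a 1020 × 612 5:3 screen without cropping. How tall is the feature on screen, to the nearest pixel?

434 px

Since 2.350 > 1.667, the feature is width-limited.
That makes the image 434.04 px tall (1020 / 2.350).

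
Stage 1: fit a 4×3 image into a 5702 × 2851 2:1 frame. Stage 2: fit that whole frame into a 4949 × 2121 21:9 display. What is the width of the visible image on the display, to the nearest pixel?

4×3 in 5702×2851: fills the height, so the image is 3801.33 × 2851.00.
2:1 in 4949×2121: fills the height, so the intermediate becomes 4242.00 × 2121.00 — a scale of ×0.7439.
The image scales with it: width 3801.33 × 0.7439 ≈ 2828.00.

2828 px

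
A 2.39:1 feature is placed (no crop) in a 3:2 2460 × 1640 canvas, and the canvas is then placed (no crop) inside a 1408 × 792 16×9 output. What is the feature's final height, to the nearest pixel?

Inside the 2460×1640 canvas the feature is width-limited at 2460.00 × 1029.29.
3:2 in 1408×792: fills the height, so the intermediate becomes 1188.00 × 792.00 — a scale of ×0.4829.
So the feature's height is 1029.29 × 0.4829 ≈ 497.07.

497 px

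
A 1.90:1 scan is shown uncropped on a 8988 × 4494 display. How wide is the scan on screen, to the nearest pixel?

8539 px

1.90:1 is narrower than 2:1, so it spans the full height.
That makes the image 8538.60 px wide (4494 × 1.900).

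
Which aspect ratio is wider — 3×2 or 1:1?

3×2

3×2 = 1.5 and 1; 1.5 > 1.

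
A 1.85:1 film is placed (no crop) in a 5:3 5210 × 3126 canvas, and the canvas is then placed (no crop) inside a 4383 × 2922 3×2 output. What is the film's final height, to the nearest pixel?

1.85:1 in 5210×3126: fills the width, so the film is 5210.00 × 2816.22.
The 5:3 canvas is width-limited in 4383×2922, giving 4383.00 × 2629.80; scale factor 0.8413.
Applying the same ×0.8413: 2816.22 → 2369.19.

2369 px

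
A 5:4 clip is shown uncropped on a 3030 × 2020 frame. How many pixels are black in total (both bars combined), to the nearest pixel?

1020100 pixels

Since 1.250 < 1.500, the clip is height-limited.
That makes the image 2525.0000 px wide (2020 × 5/4).
Leftover width: 3030 − 2525.0000 = 505.0000 px.
Bar area = 505.0000 × 2020 ≈ 1020100 px.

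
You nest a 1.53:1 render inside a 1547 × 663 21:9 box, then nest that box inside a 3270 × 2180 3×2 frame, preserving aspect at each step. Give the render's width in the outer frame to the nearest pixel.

2144 px

Inside the 1547×663 canvas the render is height-limited at 1014.39 × 663.00.
The 21:9 canvas is width-limited in 3270×2180, giving 3270.00 × 1401.43; scale factor 2.1138.
The render scales with it: width 1014.39 × 2.1138 ≈ 2144.19.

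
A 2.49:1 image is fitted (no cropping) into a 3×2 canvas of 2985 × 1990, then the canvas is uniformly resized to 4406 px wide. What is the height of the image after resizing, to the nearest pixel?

1769 px

In the 2985×1990 frame the image fills the width: height = 2985 / 2.490 ≈ 1198.80 px.
The frame scales by 4406/2985 = 1.4760; 1198.80 × 1.4760 ≈ 1769.48 px.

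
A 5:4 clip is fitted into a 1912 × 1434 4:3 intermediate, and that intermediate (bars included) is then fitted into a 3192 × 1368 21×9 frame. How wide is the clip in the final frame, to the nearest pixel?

1710 px

5:4 in 1912×1434: fills the height, so the clip is 1792.50 × 1434.00.
The 4:3 canvas is height-limited in 3192×1368, giving 1824.00 × 1368.00; scale factor 0.9540.
So the clip's width is 1792.50 × 0.9540 ≈ 1710.00.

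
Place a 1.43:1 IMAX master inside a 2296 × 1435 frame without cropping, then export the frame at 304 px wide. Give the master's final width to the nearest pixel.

272 px

At 2296×1435 the master is height-limited, so width = 1435 × 1.430 ≈ 2052.05 px.
Scaling 2296 → 304 is ×0.1324, so the width becomes 2052.05 × 0.1324 ≈ 271.70 px.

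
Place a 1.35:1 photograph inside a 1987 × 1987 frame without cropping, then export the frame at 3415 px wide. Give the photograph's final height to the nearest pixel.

2530 px

Fitted into 1987×1987, the photograph spans the width; its height is 1987 / 1.350 ≈ 1471.85 px.
Scaling 1987 → 3415 is ×1.7187, so the height becomes 1471.85 × 1.7187 ≈ 2529.63 px.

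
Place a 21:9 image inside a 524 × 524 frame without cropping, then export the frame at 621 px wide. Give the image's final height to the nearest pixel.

266 px

In the 524×524 frame the image fills the width: height = 524 × 9/21 ≈ 224.57 px.
Resizing to 621 px wide multiplies everything by 1.1851: 224.57 → 266.14 px.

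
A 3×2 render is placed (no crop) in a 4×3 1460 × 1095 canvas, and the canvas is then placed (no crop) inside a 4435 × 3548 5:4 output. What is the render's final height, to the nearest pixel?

2957 px

Inside the 1460×1095 canvas the render is width-limited at 1460.00 × 973.33.
Second fit — the 4×3 canvas into 4435×3548 spans the width: 4435.00 × 3326.25 (×3.0377 from 1460×1095).
So the render's height is 973.33 × 3.0377 ≈ 2956.67.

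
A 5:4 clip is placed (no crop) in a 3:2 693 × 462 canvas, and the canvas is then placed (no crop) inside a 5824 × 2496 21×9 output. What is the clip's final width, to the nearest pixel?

3120 px

First fit — 5:4 into 693×462 spans the height: 577.50 × 462.00.
3:2 in 5824×2496: fills the height, so the intermediate becomes 3744.00 × 2496.00 — a scale of ×5.4026.
Applying the same ×5.4026: 577.50 → 3120.00.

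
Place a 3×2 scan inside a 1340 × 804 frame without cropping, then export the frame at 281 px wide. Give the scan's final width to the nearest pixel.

253 px

Fitted into 1340×804, the scan spans the height; its width is 804 × 3/2 ≈ 1206.00 px.
Resizing to 281 px wide multiplies everything by 0.2097: 1206.00 → 252.90 px.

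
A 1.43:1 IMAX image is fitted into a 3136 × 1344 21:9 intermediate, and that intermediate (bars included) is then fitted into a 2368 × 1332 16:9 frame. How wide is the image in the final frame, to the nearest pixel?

Inside the 3136×1344 canvas the image is height-limited at 1921.92 × 1344.00.
Second fit — the 21:9 canvas into 2368×1332 spans the width: 2368.00 × 1014.86 (×0.7551 from 3136×1344).
The image scales with it: width 1921.92 × 0.7551 ≈ 1451.25.

1451 px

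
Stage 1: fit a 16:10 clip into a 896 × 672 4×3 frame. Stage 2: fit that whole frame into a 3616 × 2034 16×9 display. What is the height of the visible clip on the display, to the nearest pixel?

1695 px

First fit — 16:10 into 896×672 spans the width: 896.00 × 560.00.
The 4×3 canvas is height-limited in 3616×2034, giving 2712.00 × 2034.00; scale factor 3.0268.
Applying the same ×3.0268: 560.00 → 1695.00.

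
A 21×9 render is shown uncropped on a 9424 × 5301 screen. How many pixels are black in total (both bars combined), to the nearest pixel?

Since 2.333 > 1.778, the render is width-limited.
The render is 9424 × 9/21 ≈ 4038.8571 px tall.
5301 − 4038.8571 = 1262.1429 px of bars.
Bar area = 1262.1429 × 9424 ≈ 11894434 px.

11894434 pixels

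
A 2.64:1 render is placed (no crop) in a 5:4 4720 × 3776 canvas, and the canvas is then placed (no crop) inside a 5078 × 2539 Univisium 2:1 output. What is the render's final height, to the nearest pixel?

1202 px

First fit — 2.64:1 into 4720×3776 spans the width: 4720.00 × 1787.88.
5:4 in 5078×2539: fills the height, so the intermediate becomes 3173.75 × 2539.00 — a scale of ×0.6724.
Applying the same ×0.6724: 1787.88 → 1202.18.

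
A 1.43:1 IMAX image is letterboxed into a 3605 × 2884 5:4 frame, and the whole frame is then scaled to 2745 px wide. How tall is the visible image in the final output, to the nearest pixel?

1920 px

In the 3605×2884 frame the image fills the width: height = 3605 / 1.430 ≈ 2520.98 px.
Resizing to 2745 px wide multiplies everything by 0.7614: 2520.98 → 1919.58 px.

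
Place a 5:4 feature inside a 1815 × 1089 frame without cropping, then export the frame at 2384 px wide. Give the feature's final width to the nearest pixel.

1788 px

Fitted into 1815×1089, the feature spans the height; its width is 1089 × 5/4 ≈ 1361.25 px.
Resizing to 2384 px wide multiplies everything by 1.3135: 1361.25 → 1788.00 px.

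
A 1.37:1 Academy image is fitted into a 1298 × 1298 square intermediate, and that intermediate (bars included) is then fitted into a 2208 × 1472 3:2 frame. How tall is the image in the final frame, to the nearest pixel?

1074 px

Inside the 1298×1298 canvas the image is width-limited at 1298.00 × 947.45.
The square canvas is height-limited in 2208×1472, giving 1472.00 × 1472.00; scale factor 1.1341.
Applying the same ×1.1341: 947.45 → 1074.45.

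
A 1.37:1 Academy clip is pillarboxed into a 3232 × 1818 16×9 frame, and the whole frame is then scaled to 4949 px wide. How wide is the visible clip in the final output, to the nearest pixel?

3814 px

In the 3232×1818 frame the clip fills the height: width = 1818 × 1.370 ≈ 2490.66 px.
Scaling 3232 → 4949 is ×1.5312, so the width becomes 2490.66 × 1.5312 ≈ 3813.82 px.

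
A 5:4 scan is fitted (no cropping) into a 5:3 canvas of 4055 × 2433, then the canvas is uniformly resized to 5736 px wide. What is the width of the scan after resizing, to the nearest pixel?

4302 px

In the 4055×2433 frame the scan fills the height: width = 2433 × 5/4 ≈ 3041.25 px.
The frame scales by 5736/4055 = 1.4145; 3041.25 × 1.4145 ≈ 4302.00 px.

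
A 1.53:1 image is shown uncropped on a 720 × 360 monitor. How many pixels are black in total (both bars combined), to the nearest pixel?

1.53:1 is narrower than 2:1, so it spans the full height.
That makes the image 550.8000 px wide (360 × 1.530).
720 − 550.8000 = 169.2000 px of bars.
Across the 360-px span: 169.2000 × 360 ≈ 60912 px.

60912 pixels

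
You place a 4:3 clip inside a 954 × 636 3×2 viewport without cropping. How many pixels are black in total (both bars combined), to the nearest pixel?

4:3 is narrower than 3×2, so it spans the full height.
Content width = 636 × 4/3 ≈ 848.0000 px.
954 − 848.0000 = 106.0000 px of bars.
That's 106.0000 × 636 ≈ 67416 black pixels.

67416 pixels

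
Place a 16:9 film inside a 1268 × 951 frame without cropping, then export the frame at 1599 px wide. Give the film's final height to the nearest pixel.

In the 1268×951 frame the film fills the width: height = 1268 × 9/16 ≈ 713.25 px.
Scaling 1268 → 1599 is ×1.2610, so the height becomes 713.25 × 1.2610 ≈ 899.44 px.

899 px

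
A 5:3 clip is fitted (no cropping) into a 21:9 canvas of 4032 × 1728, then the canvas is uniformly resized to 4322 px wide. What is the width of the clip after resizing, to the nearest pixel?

3087 px

At 4032×1728 the clip is height-limited, so width = 1728 × 5/3 ≈ 2880.00 px.
The frame scales by 4322/4032 = 1.0719; 2880.00 × 1.0719 ≈ 3087.14 px.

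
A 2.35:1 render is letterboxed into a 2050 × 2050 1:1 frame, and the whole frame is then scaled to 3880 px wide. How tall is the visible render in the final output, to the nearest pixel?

1651 px

At 2050×2050 the render is width-limited, so height = 2050 / 2.350 ≈ 872.34 px.
Scaling 2050 → 3880 is ×1.8927, so the height becomes 872.34 × 1.8927 ≈ 1651.06 px.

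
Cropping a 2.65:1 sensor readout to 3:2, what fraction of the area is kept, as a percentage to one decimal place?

3:2 is narrower than 2.65:1, so the crop keeps the full height and trims the width.
(1.500)/(2.650) ≈ 0.566 of the area survives.

56.6%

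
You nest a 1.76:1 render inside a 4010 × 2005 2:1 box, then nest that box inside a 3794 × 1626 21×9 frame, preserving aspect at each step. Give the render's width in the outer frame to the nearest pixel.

1.76:1 in 4010×2005: fills the height, so the render is 3528.80 × 2005.00.
The 2:1 canvas is height-limited in 3794×1626, giving 3252.00 × 1626.00; scale factor 0.8110.
The render scales with it: width 3528.80 × 0.8110 ≈ 2861.76.

2862 px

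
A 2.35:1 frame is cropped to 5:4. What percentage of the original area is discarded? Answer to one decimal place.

5:4 is narrower than 2.35:1, so the crop keeps the full height and trims the width.
(1.250)/(2.350) ≈ 0.532 of the area survives, leaving 46.81% discarded.

46.8%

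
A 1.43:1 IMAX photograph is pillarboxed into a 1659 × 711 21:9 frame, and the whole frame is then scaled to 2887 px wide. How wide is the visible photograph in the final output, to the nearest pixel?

At 1659×711 the photograph is height-limited, so width = 711 × 1.430 ≈ 1016.73 px.
Scaling 1659 → 2887 is ×1.7402, so the width becomes 1016.73 × 1.7402 ≈ 1769.32 px.

1769 px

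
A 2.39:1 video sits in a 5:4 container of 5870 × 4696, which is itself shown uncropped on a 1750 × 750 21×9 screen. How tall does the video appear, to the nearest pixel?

392 px

Inside the 5870×4696 canvas the video is width-limited at 5870.00 × 2456.07.
The 5:4 canvas is height-limited in 1750×750, giving 937.50 × 750.00; scale factor 0.1597.
Applying the same ×0.1597: 2456.07 → 392.26.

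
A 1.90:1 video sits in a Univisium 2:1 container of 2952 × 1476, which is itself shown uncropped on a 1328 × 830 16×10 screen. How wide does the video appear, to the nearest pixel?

First fit — 1.90:1 into 2952×1476 spans the height: 2804.40 × 1476.00.
Univisium 2:1 in 1328×830: fills the width, so the intermediate becomes 1328.00 × 664.00 — a scale of ×0.4499.
Applying the same ×0.4499: 2804.40 → 1261.60.

1262 px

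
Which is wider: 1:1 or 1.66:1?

1 and 1.66; 1.66 > 1.

1.66:1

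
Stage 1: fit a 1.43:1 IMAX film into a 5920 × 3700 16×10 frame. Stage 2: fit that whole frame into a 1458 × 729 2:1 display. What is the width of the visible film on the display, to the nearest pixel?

1042 px

Inside the 5920×3700 canvas the film is height-limited at 5291.00 × 3700.00.
16×10 in 1458×729: fills the height, so the intermediate becomes 1166.40 × 729.00 — a scale of ×0.1970.
So the film's width is 5291.00 × 0.1970 ≈ 1042.47.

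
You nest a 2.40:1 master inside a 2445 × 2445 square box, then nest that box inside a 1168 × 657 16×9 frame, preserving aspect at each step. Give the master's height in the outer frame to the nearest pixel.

2.40:1 in 2445×2445: fills the width, so the master is 2445.00 × 1018.75.
Second fit — the square canvas into 1168×657 spans the height: 657.00 × 657.00 (×0.2687 from 2445×2445).
So the master's height is 1018.75 × 0.2687 ≈ 273.75.

274 px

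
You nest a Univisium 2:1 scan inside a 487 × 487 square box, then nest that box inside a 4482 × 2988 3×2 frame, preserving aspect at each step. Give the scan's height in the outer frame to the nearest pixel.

Univisium 2:1 in 487×487: fills the width, so the scan is 487.00 × 243.50.
The square canvas is height-limited in 4482×2988, giving 2988.00 × 2988.00; scale factor 6.1355.
So the scan's height is 243.50 × 6.1355 ≈ 1494.00.

1494 px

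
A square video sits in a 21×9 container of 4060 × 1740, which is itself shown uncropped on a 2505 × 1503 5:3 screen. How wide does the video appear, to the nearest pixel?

square in 4060×1740: fills the height, so the video is 1740.00 × 1740.00.
21×9 in 2505×1503: fills the width, so the intermediate becomes 2505.00 × 1073.57 — a scale of ×0.6170.
So the video's width is 1740.00 × 0.6170 ≈ 1073.57.

1074 px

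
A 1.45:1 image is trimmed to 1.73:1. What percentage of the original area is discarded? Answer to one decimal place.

16.2%

1.73:1 is wider than 1.45:1, so the crop keeps the full width and trims the height.
Area ratio = (1.450)/(1.730) = 83.82%; the remaining 16.18% is cropped out.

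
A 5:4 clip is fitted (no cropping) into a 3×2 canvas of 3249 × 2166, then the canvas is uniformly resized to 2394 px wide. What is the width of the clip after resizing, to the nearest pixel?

1995 px

Fitted into 3249×2166, the clip spans the height; its width is 2166 × 5/4 ≈ 2707.50 px.
Resizing to 2394 px wide multiplies everything by 0.7368: 2707.50 → 1995.00 px.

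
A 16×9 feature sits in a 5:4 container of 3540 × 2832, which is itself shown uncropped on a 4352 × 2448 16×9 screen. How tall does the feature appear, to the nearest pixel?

1721 px

16×9 in 3540×2832: fills the width, so the feature is 3540.00 × 1991.25.
The 5:4 canvas is height-limited in 4352×2448, giving 3060.00 × 2448.00; scale factor 0.8644.
So the feature's height is 1991.25 × 0.8644 ≈ 1721.25.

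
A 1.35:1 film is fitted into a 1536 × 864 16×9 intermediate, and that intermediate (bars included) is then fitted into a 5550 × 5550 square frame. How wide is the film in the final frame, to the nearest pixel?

First fit — 1.35:1 into 1536×864 spans the height: 1166.40 × 864.00.
The 16×9 canvas is width-limited in 5550×5550, giving 5550.00 × 3121.88; scale factor 3.6133.
The film scales with it: width 1166.40 × 3.6133 ≈ 4214.53.

4215 px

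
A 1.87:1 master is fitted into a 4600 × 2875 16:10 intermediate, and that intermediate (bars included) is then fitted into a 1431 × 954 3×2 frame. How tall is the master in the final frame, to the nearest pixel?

765 px

First fit — 1.87:1 into 4600×2875 spans the width: 4600.00 × 2459.89.
16:10 in 1431×954: fills the width, so the intermediate becomes 1431.00 × 894.38 — a scale of ×0.3111.
So the master's height is 2459.89 × 0.3111 ≈ 765.24.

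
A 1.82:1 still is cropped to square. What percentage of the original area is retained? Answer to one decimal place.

54.9%

square is narrower than 1.82:1, so the crop keeps the full height and trims the width.
Area ratio = (1.000)/(1.820) = 54.95% retained.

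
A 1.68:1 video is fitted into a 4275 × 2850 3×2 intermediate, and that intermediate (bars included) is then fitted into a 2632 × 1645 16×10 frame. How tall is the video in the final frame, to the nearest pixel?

1469 px

First fit — 1.68:1 into 4275×2850 spans the width: 4275.00 × 2544.64.
The 3×2 canvas is height-limited in 2632×1645, giving 2467.50 × 1645.00; scale factor 0.5772.
The video scales with it: height 2544.64 × 0.5772 ≈ 1468.75.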